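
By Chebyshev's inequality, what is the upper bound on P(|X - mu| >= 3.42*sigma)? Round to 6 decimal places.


P <= 1/k^2
k^2 = 3.42^2 = 11.6964
1/k^2 = 1 / 11.6964 ≈ 0.08549639

0.085496


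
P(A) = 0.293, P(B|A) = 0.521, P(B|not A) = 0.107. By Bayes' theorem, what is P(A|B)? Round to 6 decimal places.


P(A|B) = P(B|A)*P(A) / P(B), P(B) = P(B|A)*P(A) + P(B|not A)*P(not A)
P(B|A)*P(A) = 0.521 * 0.293 = 0.152653
P(B|not A)*P(not A) = 0.107 * 0.707 = 0.075649
P(B) = 0.152653 + 0.075649 = 0.228302
P(A|B) = 0.152653 / 0.228302 ≈ 0.66864504

0.668645


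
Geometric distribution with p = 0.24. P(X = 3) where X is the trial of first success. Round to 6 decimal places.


P = (1-p)^(k-1) * p
(1-p)^(k-1) = 0.76^2 = 0.5776
P = 0.5776 * 0.24 = 0.138624

0.138624


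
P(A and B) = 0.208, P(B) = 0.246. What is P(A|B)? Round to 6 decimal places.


P(A|B) = P(A and B) / P(B) = 0.208 / 0.246 = 104/123 ≈ 0.84552846

0.845528


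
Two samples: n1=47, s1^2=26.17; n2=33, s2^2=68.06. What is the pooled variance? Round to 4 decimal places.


sp^2 = ((n1-1)*s1^2 + (n2-1)*s2^2)/(n1+n2-2)
(n1-1)*s1^2 = 46 * 26.17 = 1203.82
(n2-1)*s2^2 = 32 * 68.06 = 2177.92
numerator = 1203.82 + 2177.92 = 3381.74
n1+n2-2 = 78
sp^2 = 3381.74 / 78 = 169087/3900 ≈ 43.355641

43.3556


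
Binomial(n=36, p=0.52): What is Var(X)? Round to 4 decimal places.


Var = n*p*(1-p) = 36 * 0.52 * 0.48 = 8.9856

8.9856


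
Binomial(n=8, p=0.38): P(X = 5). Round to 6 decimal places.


P = C(n,k) * p^k * (1-p)^(n-k)
C(8,5) = 56
p^k = 0.38^5 ≈ 0.007923517
(1-p)^(n-k) = 0.62^3 = 0.238328
P = 56 * 0.007923517 * 0.238328 ≈ 0.105750

0.105750


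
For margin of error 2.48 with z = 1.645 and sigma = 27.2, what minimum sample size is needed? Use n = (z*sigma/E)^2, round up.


z*sigma/E = 1.645 * 27.2 / 2.48 = 5593/310 ≈ 18.041935
(z*sigma/E)^2 ≈ 325.511436
round up: n = 326

326


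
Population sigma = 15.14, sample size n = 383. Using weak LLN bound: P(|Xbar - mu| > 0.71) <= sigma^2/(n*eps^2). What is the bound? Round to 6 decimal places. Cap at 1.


bound = min(1, sigma^2/(n*eps^2))
sigma^2 = 15.14^2 = 229.2196
n*eps^2 = 383 * 0.71^2 = 383 * 0.5041 = 193.0703
sigma^2/(n*eps^2) = 229.2196 / 193.0703 ≈ 1.18723387
this exceeds 1, so the bound is capped at 1

1.000000


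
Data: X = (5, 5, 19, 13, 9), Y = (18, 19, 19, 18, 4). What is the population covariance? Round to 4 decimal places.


Cov = (1/n)*sum((xi-xbar)(yi-ybar))
n = 5, xbar = 51/5 = 10.2, ybar = 78/5 = 15.6
sum((xi-xbar)(yi-ybar)) = 20.4
Cov = 20.4 / 5 = 4.08

4.0800


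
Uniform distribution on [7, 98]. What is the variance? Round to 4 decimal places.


Var = (b-a)^2 / 12
(b-a)^2 = (98 - 7)^2 = 8281
Var = 8281/12 ≈ 690.083333

690.0833


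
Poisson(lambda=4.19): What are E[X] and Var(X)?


E[X] = Var(X) = lambda = 4.19

4.19, 4.19


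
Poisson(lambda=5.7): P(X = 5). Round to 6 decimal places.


P = e^(-lam) * lam^k / k!
e^(-5.7) ≈ 0.003345965
lam^k = 5.7^5 = 6016.92057
k! = 5! = 120
P = 0.003345965 * 6016.92057 / 120 ≈ 0.167770

0.167770


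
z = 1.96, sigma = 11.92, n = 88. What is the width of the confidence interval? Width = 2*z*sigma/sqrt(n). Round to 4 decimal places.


width = 2*z*sigma/sqrt(n)
2*z*sigma = 2 * 1.96 * 11.92 = 46.7264
sqrt(88) ≈ 9.380832
width = 46.7264 / 9.380832 ≈ 4.981051

4.9811


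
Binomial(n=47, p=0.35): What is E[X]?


E[X] = n*p = 47 * 0.35 = 16.45

16.45


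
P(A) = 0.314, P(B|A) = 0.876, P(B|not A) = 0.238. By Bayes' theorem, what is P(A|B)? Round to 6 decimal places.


P(A|B) = P(B|A)*P(A) / P(B), P(B) = P(B|A)*P(A) + P(B|not A)*P(not A)
P(B|A)*P(A) = 0.876 * 0.314 = 0.275064
P(B|not A)*P(not A) = 0.238 * 0.686 = 0.163268
P(B) = 0.275064 + 0.163268 = 0.438332
P(A|B) = 0.275064 / 0.438332 ≈ 0.62752434

0.627524


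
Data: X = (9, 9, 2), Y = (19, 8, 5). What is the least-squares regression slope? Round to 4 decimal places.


b = sum((xi-xbar)(yi-ybar)) / sum((xi-xbar)^2)
n = 3, xbar = 20/3 ≈ 6.666667, ybar = 32/3 ≈ 10.666667
Sxy = sum((xi-xbar)(yi-ybar)) = 119/3 ≈ 39.666667
Sxx = sum((xi-xbar)^2) = 98/3 ≈ 32.666667
b = Sxy / Sxx = 17/14 ≈ 1.214286

1.2143


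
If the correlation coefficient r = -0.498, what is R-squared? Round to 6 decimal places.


R^2 = r^2 = (-0.498)^2 = 0.248004

0.248004


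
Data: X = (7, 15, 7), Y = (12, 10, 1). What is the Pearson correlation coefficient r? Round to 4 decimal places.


r = sum((xi-xbar)(yi-ybar)) / sqrt(sum((xi-xbar)^2) * sum((yi-ybar)^2))
n = 3, xbar = 29/3 ≈ 9.666667, ybar = 23/3 ≈ 7.666667
Sxy = sum((xi-xbar)(yi-ybar)) = 56/3 ≈ 18.666667
Sxx = sum((xi-xbar)^2) = 128/3 ≈ 42.666667
Syy = sum((yi-ybar)^2) = 206/3 ≈ 68.666667
sqrt(Sxx*Syy) ≈ 54.127422
r = Sxy / sqrt(Sxx*Syy) = 18.666667 / 54.127422 ≈ 0.344865

0.3449


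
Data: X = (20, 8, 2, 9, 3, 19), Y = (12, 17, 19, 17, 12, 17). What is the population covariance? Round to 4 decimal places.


Cov = (1/n)*sum((xi-xbar)(yi-ybar))
n = 6, xbar = 61/6 ≈ 10.166667, ybar = 94/6 = 47/3 ≈ 15.666667
sum((xi-xbar)(yi-ybar)) = -89/3 ≈ -29.666667
Cov = -29.666667 / 6 = -89/18 ≈ -4.944444

-4.9444


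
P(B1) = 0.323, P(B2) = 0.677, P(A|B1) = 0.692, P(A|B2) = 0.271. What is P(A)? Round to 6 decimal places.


P(A) = P(A|B1)*P(B1) + P(A|B2)*P(B2)
P(A|B1)*P(B1) = 0.692 * 0.323 = 0.223516
P(A|B2)*P(B2) = 0.271 * 0.677 = 0.183467
P(A) = 0.223516 + 0.183467 = 0.406983

0.406983


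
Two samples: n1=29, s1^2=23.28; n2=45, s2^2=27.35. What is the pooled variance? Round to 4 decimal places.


sp^2 = ((n1-1)*s1^2 + (n2-1)*s2^2)/(n1+n2-2)
(n1-1)*s1^2 = 28 * 23.28 = 651.84
(n2-1)*s2^2 = 44 * 27.35 = 1203.4
numerator = 651.84 + 1203.4 = 1855.24
n1+n2-2 = 72
sp^2 = 1855.24 / 72 = 46381/1800 ≈ 25.767222

25.7672


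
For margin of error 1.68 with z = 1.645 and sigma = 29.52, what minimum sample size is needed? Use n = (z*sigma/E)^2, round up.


z*sigma/E = 1.645 * 29.52 / 1.68 = 28.905
(z*sigma/E)^2 = 835.499025
round up: n = 836

836


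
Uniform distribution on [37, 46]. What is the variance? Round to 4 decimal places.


Var = (b-a)^2 / 12
(b-a)^2 = (46 - 37)^2 = 81
Var = 81/12 = 6.75

6.7500


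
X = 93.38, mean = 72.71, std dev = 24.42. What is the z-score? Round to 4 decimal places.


z = (X - mu) / sigma
X - mu = 93.38 - 72.71 = 20.67
z = 20.67 / 24.42 = 689/814 ≈ 0.846437

0.8464


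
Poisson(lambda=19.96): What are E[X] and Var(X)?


E[X] = Var(X) = lambda = 19.96

19.96, 19.96


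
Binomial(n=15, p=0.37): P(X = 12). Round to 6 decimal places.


P = C(n,k) * p^k * (1-p)^(n-k)
C(15,12) = 455
p^k = 0.37^12 ≈ 0.000006582952
(1-p)^(n-k) = 0.63^3 = 0.250047
P = 455 * 0.000006582952 * 0.250047 ≈ 0.000749

0.000749


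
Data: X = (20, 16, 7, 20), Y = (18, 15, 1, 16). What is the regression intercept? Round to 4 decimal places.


a = ybar - b*xbar, where b = sum((xi-xbar)(yi-ybar)) / sum((xi-xbar)^2)
n = 4, xbar = 63/4 = 15.75, ybar = 50/4 = 12.5
Sxy = sum((xi-xbar)(yi-ybar)) = 139.5
Sxx = sum((xi-xbar)^2) = 112.75
b = Sxy / Sxx = 558/451 ≈ 1.237251
a = 12.5 - 1.237251 * 15.75 = -3151/451 ≈ -6.986696

-6.9867


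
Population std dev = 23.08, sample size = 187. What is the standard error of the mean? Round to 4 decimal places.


SE = sigma / sqrt(n)
sqrt(187) ≈ 13.674794
SE = 23.08 / 13.674794 ≈ 1.687777

1.6878


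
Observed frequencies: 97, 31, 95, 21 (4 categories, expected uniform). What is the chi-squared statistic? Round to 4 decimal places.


chi2 = sum((O-E)^2/E), E = total/4
total = 244, E = 244/4 = 61
(97 - 61)^2 / 61 = 1296 / 61 = 1296/61 ≈ 21.245902
(31 - 61)^2 / 61 = 900 / 61 = 900/61 ≈ 14.754098
(95 - 61)^2 / 61 = 1156 / 61 = 1156/61 ≈ 18.950820
(21 - 61)^2 / 61 = 1600 / 61 = 1600/61 ≈ 26.229508
chi2 = 4952/61 ≈ 81.180328

81.1803


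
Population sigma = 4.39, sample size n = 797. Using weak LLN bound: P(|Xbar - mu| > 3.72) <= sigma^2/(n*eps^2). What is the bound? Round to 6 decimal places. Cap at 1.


bound = min(1, sigma^2/(n*eps^2))
sigma^2 = 4.39^2 = 19.2721
n*eps^2 = 797 * 3.72^2 = 797 * 13.8384 = 11029.2048
sigma^2/(n*eps^2) = 19.2721 / 11029.2048 ≈ 0.00174737

0.001747


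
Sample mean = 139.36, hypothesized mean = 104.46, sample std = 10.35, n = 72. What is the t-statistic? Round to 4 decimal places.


t = (xbar - mu0) / (s/sqrt(n))
xbar - mu0 = 139.36 - 104.46 = 34.9
sqrt(72) ≈ 8.48528137
s/sqrt(n) = 10.35 / 8.48528137 ≈ 1.21975920
t = 34.9 / 1.21975920 ≈ 28.612205

28.6122


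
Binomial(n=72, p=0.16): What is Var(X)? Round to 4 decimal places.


Var = n*p*(1-p) = 72 * 0.16 * 0.84 = 9.6768

9.6768


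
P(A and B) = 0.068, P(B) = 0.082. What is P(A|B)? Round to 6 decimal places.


P(A|B) = P(A and B) / P(B) = 0.068 / 0.082 = 34/41 ≈ 0.82926829

0.829268


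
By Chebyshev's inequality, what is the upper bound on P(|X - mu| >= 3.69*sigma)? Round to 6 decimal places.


P <= 1/k^2
k^2 = 3.69^2 = 13.6161
1/k^2 = 1 / 13.6161 ≈ 0.07344247

0.073442


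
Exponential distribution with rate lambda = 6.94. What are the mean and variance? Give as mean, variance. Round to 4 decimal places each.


mean = 1/lam, var = 1/lam^2
mean = 1 / 6.94 = 50/347 ≈ 0.144092
lam^2 = 6.94^2 = 48.1636
var = 1 / 48.1636 ≈ 0.020763

0.1441, 0.0208


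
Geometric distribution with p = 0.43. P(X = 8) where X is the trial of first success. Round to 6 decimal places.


P = (1-p)^(k-1) * p
(1-p)^(k-1) = 0.57^7 ≈ 0.01954897
P = 0.01954897 * 0.43 ≈ 0.008406059

0.008406


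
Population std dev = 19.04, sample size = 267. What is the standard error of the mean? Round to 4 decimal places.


SE = sigma / sqrt(n)
sqrt(267) ≈ 16.340135
SE = 19.04 / 16.340135 ≈ 1.165229

1.1652


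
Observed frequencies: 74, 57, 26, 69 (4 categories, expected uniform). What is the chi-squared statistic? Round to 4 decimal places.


chi2 = sum((O-E)^2/E), E = total/4
total = 226, E = 226/4 = 56.5
(74 - 56.5)^2 / 56.5 = 306.25 / 56.5 = 1225/226 ≈ 5.420354
(57 - 56.5)^2 / 56.5 = 0.25 / 56.5 = 1/226 ≈ 0.004425
(26 - 56.5)^2 / 56.5 = 930.25 / 56.5 = 3721/226 ≈ 16.464602
(69 - 56.5)^2 / 56.5 = 156.25 / 56.5 = 625/226 ≈ 2.765487
chi2 = 2786/113 ≈ 24.654867

24.6549


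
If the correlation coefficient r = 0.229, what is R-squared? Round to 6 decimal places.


R^2 = r^2 = (0.229)^2 = 0.052441

0.052441


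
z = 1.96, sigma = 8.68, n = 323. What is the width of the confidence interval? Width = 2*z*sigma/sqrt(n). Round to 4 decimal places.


width = 2*z*sigma/sqrt(n)
2*z*sigma = 2 * 1.96 * 8.68 = 34.0256
sqrt(323) ≈ 17.972201
width = 34.0256 / 17.972201 ≈ 1.893235

1.8932


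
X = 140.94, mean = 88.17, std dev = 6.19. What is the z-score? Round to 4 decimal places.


z = (X - mu) / sigma
X - mu = 140.94 - 88.17 = 52.77
z = 52.77 / 6.19 = 5277/619 ≈ 8.525040

8.5250


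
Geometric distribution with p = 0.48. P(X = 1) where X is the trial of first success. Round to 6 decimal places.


P = (1-p)^(k-1) * p
(1-p)^(k-1) = 0.52^0 = 1
P = 1 * 0.48 = 0.48

0.480000


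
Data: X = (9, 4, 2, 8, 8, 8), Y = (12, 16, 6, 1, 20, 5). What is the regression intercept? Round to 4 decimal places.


a = ybar - b*xbar, where b = sum((xi-xbar)(yi-ybar)) / sum((xi-xbar)^2)
n = 6, xbar = 39/6 = 6.5, ybar = 60/6 = 10
Sxy = sum((xi-xbar)(yi-ybar)) = 2
Sxx = sum((xi-xbar)^2) = 39.5
b = Sxy / Sxx = 4/79 ≈ 0.050633
a = 10 - 0.050633 * 6.5 = 764/79 ≈ 9.670886

9.6709


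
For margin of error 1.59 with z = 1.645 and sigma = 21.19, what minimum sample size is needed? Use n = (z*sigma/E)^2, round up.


z*sigma/E = 1.645 * 21.19 / 1.59 ≈ 21.922987
(z*sigma/E)^2 ≈ 480.617377
round up: n = 481

481


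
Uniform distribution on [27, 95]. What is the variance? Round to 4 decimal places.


Var = (b-a)^2 / 12
(b-a)^2 = (95 - 27)^2 = 4624
Var = 4624/12 ≈ 385.333333

385.3333


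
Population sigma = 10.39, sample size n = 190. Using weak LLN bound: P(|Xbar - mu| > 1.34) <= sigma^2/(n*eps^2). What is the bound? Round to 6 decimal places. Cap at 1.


bound = min(1, sigma^2/(n*eps^2))
sigma^2 = 10.39^2 = 107.9521
n*eps^2 = 190 * 1.34^2 = 190 * 1.7956 = 341.164
sigma^2/(n*eps^2) = 107.9521 / 341.164 ≈ 0.31642289

0.316423


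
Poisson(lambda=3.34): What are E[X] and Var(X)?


E[X] = Var(X) = lambda = 3.34

3.34, 3.34


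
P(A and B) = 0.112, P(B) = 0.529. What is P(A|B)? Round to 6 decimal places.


P(A|B) = P(A and B) / P(B) = 0.112 / 0.529 = 112/529 ≈ 0.21172023

0.211720


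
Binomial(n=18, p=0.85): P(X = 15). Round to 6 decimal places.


P = C(n,k) * p^k * (1-p)^(n-k)
C(18,15) = 816
p^k = 0.85^15 ≈ 0.08735422
(1-p)^(n-k) = 0.15^3 = 0.003375
P = 816 * 0.08735422 * 0.003375 ≈ 0.240574

0.240574


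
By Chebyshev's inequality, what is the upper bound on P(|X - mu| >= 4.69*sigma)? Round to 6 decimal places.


P <= 1/k^2
k^2 = 4.69^2 = 21.9961
1/k^2 = 1 / 21.9961 ≈ 0.04546260

0.045463


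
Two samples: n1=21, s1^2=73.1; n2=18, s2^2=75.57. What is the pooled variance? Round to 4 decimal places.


sp^2 = ((n1-1)*s1^2 + (n2-1)*s2^2)/(n1+n2-2)
(n1-1)*s1^2 = 20 * 73.1 = 1462
(n2-1)*s2^2 = 17 * 75.57 = 1284.69
numerator = 1462 + 1284.69 = 2746.69
n1+n2-2 = 37
sp^2 = 2746.69 / 37 = 274669/3700 ≈ 74.234865

74.2349


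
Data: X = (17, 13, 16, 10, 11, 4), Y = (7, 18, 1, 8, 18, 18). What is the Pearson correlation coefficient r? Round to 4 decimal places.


r = sum((xi-xbar)(yi-ybar)) / sqrt(sum((xi-xbar)^2) * sum((yi-ybar)^2))
n = 6, xbar = 71/6 ≈ 11.833333, ybar = 70/6 = 35/3 ≈ 11.666667
Sxy = sum((xi-xbar)(yi-ybar)) = -328/3 ≈ -109.333333
Sxx = sum((xi-xbar)^2) = 665/6 ≈ 110.833333
Syy = sum((yi-ybar)^2) = 808/3 ≈ 269.333333
sqrt(Sxx*Syy) ≈ 172.774741
r = Sxy / sqrt(Sxx*Syy) = -109.333333 / 172.774741 ≈ -0.632809

-0.6328


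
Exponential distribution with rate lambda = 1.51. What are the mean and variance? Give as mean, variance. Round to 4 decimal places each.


mean = 1/lam, var = 1/lam^2
mean = 1 / 1.51 = 100/151 ≈ 0.662252
lam^2 = 1.51^2 = 2.2801
var = 1 / 2.2801 ≈ 0.438577

0.6623, 0.4386


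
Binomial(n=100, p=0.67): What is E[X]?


E[X] = n*p = 100 * 0.67 = 67

67


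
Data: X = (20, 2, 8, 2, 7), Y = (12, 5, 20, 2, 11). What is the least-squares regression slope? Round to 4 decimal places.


b = sum((xi-xbar)(yi-ybar)) / sum((xi-xbar)^2)
n = 5, xbar = 39/5 = 7.8, ybar = 50/5 = 10
Sxy = sum((xi-xbar)(yi-ybar)) = 101
Sxx = sum((xi-xbar)^2) = 216.8
b = Sxy / Sxx = 505/1084 ≈ 0.465867

0.4659


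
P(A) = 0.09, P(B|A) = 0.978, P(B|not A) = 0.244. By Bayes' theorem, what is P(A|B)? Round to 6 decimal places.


P(A|B) = P(B|A)*P(A) / P(B), P(B) = P(B|A)*P(A) + P(B|not A)*P(not A)
P(B|A)*P(A) = 0.978 * 0.09 = 0.08802
P(B|not A)*P(not A) = 0.244 * 0.91 = 0.22204
P(B) = 0.08802 + 0.22204 = 0.31006
P(A|B) = 0.08802 / 0.31006 ≈ 0.28388054

0.283881


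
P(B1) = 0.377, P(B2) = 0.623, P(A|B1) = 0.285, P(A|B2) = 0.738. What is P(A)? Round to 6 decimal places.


P(A) = P(A|B1)*P(B1) + P(A|B2)*P(B2)
P(A|B1)*P(B1) = 0.285 * 0.377 = 0.107445
P(A|B2)*P(B2) = 0.738 * 0.623 = 0.459774
P(A) = 0.107445 + 0.459774 = 0.567219

0.567219


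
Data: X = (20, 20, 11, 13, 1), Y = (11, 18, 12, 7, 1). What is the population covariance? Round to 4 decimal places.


Cov = (1/n)*sum((xi-xbar)(yi-ybar))
n = 5, xbar = 65/5 = 13, ybar = 49/5 = 9.8
sum((xi-xbar)(yi-ybar)) = 167
Cov = 167 / 5 = 33.4

33.4000


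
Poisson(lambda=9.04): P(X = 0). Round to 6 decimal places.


P = e^(-lam) * lam^k / k!
e^(-9.04) ≈ 0.0001185708
lam^k = 9.04^0 = 1
k! = 0! = 1
P = 0.0001185708 * 1 / 1 ≈ 0.000119

0.000119


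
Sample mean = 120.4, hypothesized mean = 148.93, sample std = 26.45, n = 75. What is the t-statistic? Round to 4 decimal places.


t = (xbar - mu0) / (s/sqrt(n))
xbar - mu0 = 120.4 - 148.93 = -28.53
sqrt(75) ≈ 8.66025404
s/sqrt(n) = 26.45 / 8.66025404 ≈ 3.05418292
t = -28.53 / 3.05418292 ≈ -9.341287

-9.3413


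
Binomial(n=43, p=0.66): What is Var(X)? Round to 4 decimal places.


Var = n*p*(1-p) = 43 * 0.66 * 0.34 = 9.6492

9.6492


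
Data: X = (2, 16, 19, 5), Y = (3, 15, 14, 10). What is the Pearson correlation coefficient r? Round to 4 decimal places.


r = sum((xi-xbar)(yi-ybar)) / sqrt(sum((xi-xbar)^2) * sum((yi-ybar)^2))
n = 4, xbar = 42/4 = 10.5, ybar = 42/4 = 10.5
Sxy = sum((xi-xbar)(yi-ybar)) = 121
Sxx = sum((xi-xbar)^2) = 205
Syy = sum((yi-ybar)^2) = 89
sqrt(Sxx*Syy) ≈ 135.074054
r = Sxy / sqrt(Sxx*Syy) = 121 / 135.074054 ≈ 0.895805

0.8958


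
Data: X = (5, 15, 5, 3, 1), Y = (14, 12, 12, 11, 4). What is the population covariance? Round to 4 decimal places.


Cov = (1/n)*sum((xi-xbar)(yi-ybar))
n = 5, xbar = 29/5 = 5.8, ybar = 53/5 = 10.6
sum((xi-xbar)(yi-ybar)) = 39.6
Cov = 39.6 / 5 = 7.92

7.9200


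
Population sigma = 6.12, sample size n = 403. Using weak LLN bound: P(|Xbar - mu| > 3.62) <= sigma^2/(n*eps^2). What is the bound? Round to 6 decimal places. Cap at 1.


bound = min(1, sigma^2/(n*eps^2))
sigma^2 = 6.12^2 = 37.4544
n*eps^2 = 403 * 3.62^2 = 403 * 13.1044 = 5281.0732
sigma^2/(n*eps^2) = 37.4544 / 5281.0732 ≈ 0.00709219

0.007092


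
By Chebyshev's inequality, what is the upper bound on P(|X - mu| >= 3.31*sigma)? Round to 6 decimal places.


P <= 1/k^2
k^2 = 3.31^2 = 10.9561
1/k^2 = 1 / 10.9561 ≈ 0.09127335

0.091273


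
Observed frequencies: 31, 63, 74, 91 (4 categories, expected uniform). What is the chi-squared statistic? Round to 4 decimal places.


chi2 = sum((O-E)^2/E), E = total/4
total = 259, E = 259/4 = 64.75
(31 - 64.75)^2 / 64.75 = 1139.0625 / 64.75 = 18225/1036 ≈ 17.591699
(63 - 64.75)^2 / 64.75 = 3.0625 / 64.75 = 7/148 ≈ 0.047297
(74 - 64.75)^2 / 64.75 = 85.5625 / 64.75 = 37/28 ≈ 1.321429
(91 - 64.75)^2 / 64.75 = 689.0625 / 64.75 = 1575/148 ≈ 10.641892
chi2 = 7667/259 ≈ 29.602317

29.6023


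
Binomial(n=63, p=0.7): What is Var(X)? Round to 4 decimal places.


Var = n*p*(1-p) = 63 * 0.7 * 0.3 = 13.23

13.2300


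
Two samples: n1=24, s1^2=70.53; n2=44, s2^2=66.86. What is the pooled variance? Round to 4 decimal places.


sp^2 = ((n1-1)*s1^2 + (n2-1)*s2^2)/(n1+n2-2)
(n1-1)*s1^2 = 23 * 70.53 = 1622.19
(n2-1)*s2^2 = 43 * 66.86 = 2874.98
numerator = 1622.19 + 2874.98 = 4497.17
n1+n2-2 = 66
sp^2 = 4497.17 / 66 = 449717/6600 ≈ 68.138939

68.1389


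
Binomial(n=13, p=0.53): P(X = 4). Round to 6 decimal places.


P = C(n,k) * p^k * (1-p)^(n-k)
C(13,4) = 715
p^k = 0.53^4 = 0.07890481
(1-p)^(n-k) = 0.47^9 ≈ 0.001119130
P = 715 * 0.07890481 * 0.001119130 ≈ 0.063138

0.063138


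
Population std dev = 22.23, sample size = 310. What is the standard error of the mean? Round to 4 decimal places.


SE = sigma / sqrt(n)
sqrt(310) ≈ 17.606817
SE = 22.23 / 17.606817 ≈ 1.262579

1.2626


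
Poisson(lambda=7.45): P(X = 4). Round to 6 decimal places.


P = e^(-lam) * lam^k / k!
e^(-7.45) ≈ 0.0005814416
lam^k = 7.45^4 ≈ 3080.527506
k! = 4! = 24
P = 0.0005814416 * 3080.527506 / 24 ≈ 0.074631

0.074631


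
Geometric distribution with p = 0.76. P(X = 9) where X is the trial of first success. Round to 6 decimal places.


P = (1-p)^(k-1) * p
(1-p)^(k-1) = 0.24^8 ≈ 0.00001100753
P = 0.00001100753 * 0.76 ≈ 0.000008365724

0.000008


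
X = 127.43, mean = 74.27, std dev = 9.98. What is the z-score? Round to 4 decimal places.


z = (X - mu) / sigma
X - mu = 127.43 - 74.27 = 53.16
z = 53.16 / 9.98 = 2658/499 ≈ 5.326653

5.3267


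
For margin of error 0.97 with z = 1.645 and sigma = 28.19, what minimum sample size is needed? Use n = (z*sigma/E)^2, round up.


z*sigma/E = 1.645 * 28.19 / 0.97 ≈ 47.806753
(z*sigma/E)^2 ≈ 2285.485592
round up: n = 2286

2286


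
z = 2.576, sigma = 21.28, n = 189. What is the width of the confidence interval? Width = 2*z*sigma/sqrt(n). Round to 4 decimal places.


width = 2*z*sigma/sqrt(n)
2*z*sigma = 2 * 2.576 * 21.28 = 109.63456
sqrt(189) ≈ 13.747727
width = 109.63456 / 13.747727 ≈ 7.974741

7.9747


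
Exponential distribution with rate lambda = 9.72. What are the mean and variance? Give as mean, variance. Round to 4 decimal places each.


mean = 1/lam, var = 1/lam^2
mean = 1 / 9.72 = 25/243 ≈ 0.102881
lam^2 = 9.72^2 = 94.4784
var = 1 / 94.4784 ≈ 0.010584

0.1029, 0.0106


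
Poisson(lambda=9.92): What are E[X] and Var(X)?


E[X] = Var(X) = lambda = 9.92

9.92, 9.92


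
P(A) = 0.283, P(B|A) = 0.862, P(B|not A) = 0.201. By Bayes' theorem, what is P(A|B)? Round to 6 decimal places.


P(A|B) = P(B|A)*P(A) / P(B), P(B) = P(B|A)*P(A) + P(B|not A)*P(not A)
P(B|A)*P(A) = 0.862 * 0.283 = 0.243946
P(B|not A)*P(not A) = 0.201 * 0.717 = 0.144117
P(B) = 0.243946 + 0.144117 = 0.388063
P(A|B) = 0.243946 / 0.388063 ≈ 0.62862473

0.628625


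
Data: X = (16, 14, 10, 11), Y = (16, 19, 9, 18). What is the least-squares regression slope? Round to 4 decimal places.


b = sum((xi-xbar)(yi-ybar)) / sum((xi-xbar)^2)
n = 4, xbar = 51/4 = 12.75, ybar = 62/4 = 15.5
Sxy = sum((xi-xbar)(yi-ybar)) = 19.5
Sxx = sum((xi-xbar)^2) = 22.75
b = Sxy / Sxx = 6/7 ≈ 0.857143

0.8571


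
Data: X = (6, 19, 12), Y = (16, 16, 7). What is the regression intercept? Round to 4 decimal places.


a = ybar - b*xbar, where b = sum((xi-xbar)(yi-ybar)) / sum((xi-xbar)^2)
n = 3, xbar = 37/3 ≈ 12.333333, ybar = 39/3 = 13
Sxy = sum((xi-xbar)(yi-ybar)) = 3
Sxx = sum((xi-xbar)^2) = 254/3 ≈ 84.666667
b = Sxy / Sxx = 9/254 ≈ 0.035433
a = 13 - 0.035433 * 12.333333 = 3191/254 ≈ 12.562992

12.5630


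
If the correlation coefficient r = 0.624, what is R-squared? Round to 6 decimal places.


R^2 = r^2 = (0.624)^2 = 0.389376

0.389376


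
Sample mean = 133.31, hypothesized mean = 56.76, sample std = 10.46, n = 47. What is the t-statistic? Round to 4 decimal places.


t = (xbar - mu0) / (s/sqrt(n))
xbar - mu0 = 133.31 - 56.76 = 76.55
sqrt(47) ≈ 6.85565460
s/sqrt(n) = 10.46 / 6.85565460 ≈ 1.52574781
t = 76.55 / 1.52574781 ≈ 50.172119

50.1721


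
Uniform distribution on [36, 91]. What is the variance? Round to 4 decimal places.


Var = (b-a)^2 / 12
(b-a)^2 = (91 - 36)^2 = 3025
Var = 3025/12 ≈ 252.083333

252.0833


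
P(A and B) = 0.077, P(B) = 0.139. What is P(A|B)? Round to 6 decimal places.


P(A|B) = P(A and B) / P(B) = 0.077 / 0.139 = 77/139 ≈ 0.55395683

0.553957


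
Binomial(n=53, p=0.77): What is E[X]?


E[X] = n*p = 53 * 0.77 = 40.81

40.81


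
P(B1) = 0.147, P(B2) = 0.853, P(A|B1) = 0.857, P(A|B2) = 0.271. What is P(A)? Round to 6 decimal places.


P(A) = P(A|B1)*P(B1) + P(A|B2)*P(B2)
P(A|B1)*P(B1) = 0.857 * 0.147 = 0.125979
P(A|B2)*P(B2) = 0.271 * 0.853 = 0.231163
P(A) = 0.125979 + 0.231163 = 0.357142

0.357142


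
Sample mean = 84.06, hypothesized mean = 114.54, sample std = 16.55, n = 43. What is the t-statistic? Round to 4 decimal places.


t = (xbar - mu0) / (s/sqrt(n))
xbar - mu0 = 84.06 - 114.54 = -30.48
sqrt(43) ≈ 6.55743852
s/sqrt(n) = 16.55 / 6.55743852 ≈ 2.52385134
t = -30.48 / 2.52385134 ≈ -12.076781

-12.0768


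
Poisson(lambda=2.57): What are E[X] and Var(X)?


E[X] = Var(X) = lambda = 2.57

2.57, 2.57


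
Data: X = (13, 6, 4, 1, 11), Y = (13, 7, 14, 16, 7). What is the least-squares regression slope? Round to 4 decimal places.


b = sum((xi-xbar)(yi-ybar)) / sum((xi-xbar)^2)
n = 5, xbar = 35/5 = 7, ybar = 57/5 = 11.4
Sxy = sum((xi-xbar)(yi-ybar)) = -39
Sxx = sum((xi-xbar)^2) = 98
b = Sxy / Sxx = -39/98 ≈ -0.397959

-0.3980


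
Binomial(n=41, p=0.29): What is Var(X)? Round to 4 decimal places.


Var = n*p*(1-p) = 41 * 0.29 * 0.71 = 8.4419

8.4419


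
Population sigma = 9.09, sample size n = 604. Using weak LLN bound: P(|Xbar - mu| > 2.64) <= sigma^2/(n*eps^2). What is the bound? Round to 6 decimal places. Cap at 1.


bound = min(1, sigma^2/(n*eps^2))
sigma^2 = 9.09^2 = 82.6281
n*eps^2 = 604 * 2.64^2 = 604 * 6.9696 = 4209.6384
sigma^2/(n*eps^2) = 82.6281 / 4209.6384 ≈ 0.01962831

0.019628


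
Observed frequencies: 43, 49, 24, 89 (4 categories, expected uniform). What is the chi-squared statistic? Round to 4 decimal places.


chi2 = sum((O-E)^2/E), E = total/4
total = 205, E = 205/4 = 51.25
(43 - 51.25)^2 / 51.25 = 68.0625 / 51.25 = 1089/820 ≈ 1.328049
(49 - 51.25)^2 / 51.25 = 5.0625 / 51.25 = 81/820 ≈ 0.098780
(24 - 51.25)^2 / 51.25 = 742.5625 / 51.25 = 11881/820 ≈ 14.489024
(89 - 51.25)^2 / 51.25 = 1425.0625 / 51.25 = 22801/820 ≈ 27.806098
chi2 = 8963/205 ≈ 43.721951

43.7220


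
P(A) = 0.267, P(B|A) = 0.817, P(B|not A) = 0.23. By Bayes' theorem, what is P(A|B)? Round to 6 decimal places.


P(A|B) = P(B|A)*P(A) / P(B), P(B) = P(B|A)*P(A) + P(B|not A)*P(not A)
P(B|A)*P(A) = 0.817 * 0.267 = 0.218139
P(B|not A)*P(not A) = 0.23 * 0.733 = 0.16859
P(B) = 0.218139 + 0.16859 = 0.386729
P(A|B) = 0.218139 / 0.386729 ≈ 0.56406166

0.564062


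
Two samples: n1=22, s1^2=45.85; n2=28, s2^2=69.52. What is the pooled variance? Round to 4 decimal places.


sp^2 = ((n1-1)*s1^2 + (n2-1)*s2^2)/(n1+n2-2)
(n1-1)*s1^2 = 21 * 45.85 = 962.85
(n2-1)*s2^2 = 27 * 69.52 = 1877.04
numerator = 962.85 + 1877.04 = 2839.89
n1+n2-2 = 48
sp^2 = 2839.89 / 48 = 59.164375

59.1644


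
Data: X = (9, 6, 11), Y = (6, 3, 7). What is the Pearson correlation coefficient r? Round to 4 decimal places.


r = sum((xi-xbar)(yi-ybar)) / sqrt(sum((xi-xbar)^2) * sum((yi-ybar)^2))
n = 3, xbar = 26/3 ≈ 8.666667, ybar = 16/3 ≈ 5.333333
Sxy = sum((xi-xbar)(yi-ybar)) = 31/3 ≈ 10.333333
Sxx = sum((xi-xbar)^2) = 38/3 ≈ 12.666667
Syy = sum((yi-ybar)^2) = 26/3 ≈ 8.666667
sqrt(Sxx*Syy) ≈ 10.477489
r = Sxy / sqrt(Sxx*Syy) = 10.333333 / 10.477489 ≈ 0.986241

0.9862


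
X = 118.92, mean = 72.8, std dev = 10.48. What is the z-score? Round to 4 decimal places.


z = (X - mu) / sigma
X - mu = 118.92 - 72.8 = 46.12
z = 46.12 / 10.48 = 1153/262 ≈ 4.400763

4.4008


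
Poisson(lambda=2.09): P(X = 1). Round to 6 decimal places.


P = e^(-lam) * lam^k / k!
e^(-2.09) ≈ 0.1236871
lam^k = 2.09^1 = 2.09
k! = 1! = 1
P = 0.1236871 * 2.09 / 1 ≈ 0.258506

0.258506


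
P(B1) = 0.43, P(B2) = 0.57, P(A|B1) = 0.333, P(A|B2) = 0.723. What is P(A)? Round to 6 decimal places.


P(A) = P(A|B1)*P(B1) + P(A|B2)*P(B2)
P(A|B1)*P(B1) = 0.333 * 0.43 = 0.14319
P(A|B2)*P(B2) = 0.723 * 0.57 = 0.41211
P(A) = 0.14319 + 0.41211 = 0.5553

0.555300


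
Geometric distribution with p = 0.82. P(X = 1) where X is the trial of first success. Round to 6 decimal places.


P = (1-p)^(k-1) * p
(1-p)^(k-1) = 0.18^0 = 1
P = 1 * 0.82 = 0.82

0.820000


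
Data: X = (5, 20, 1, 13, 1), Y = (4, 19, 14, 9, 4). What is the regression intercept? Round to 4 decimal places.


a = ybar - b*xbar, where b = sum((xi-xbar)(yi-ybar)) / sum((xi-xbar)^2)
n = 5, xbar = 40/5 = 8, ybar = 50/5 = 10
Sxy = sum((xi-xbar)(yi-ybar)) = 135
Sxx = sum((xi-xbar)^2) = 276
b = Sxy / Sxx = 45/92 ≈ 0.489130
a = 10 - 0.489130 * 8 = 140/23 ≈ 6.086957

6.0870


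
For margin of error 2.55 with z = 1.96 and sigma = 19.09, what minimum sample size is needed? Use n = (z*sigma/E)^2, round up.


z*sigma/E = 1.96 * 19.09 / 2.55 = 93541/6375 ≈ 14.673098
(z*sigma/E)^2 ≈ 215.299806
round up: n = 216

216


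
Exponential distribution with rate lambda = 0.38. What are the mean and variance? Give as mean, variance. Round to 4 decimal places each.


mean = 1/lam, var = 1/lam^2
mean = 1 / 0.38 = 50/19 ≈ 2.631579
lam^2 = 0.38^2 = 0.1444
var = 1 / 0.1444 = 2500/361 ≈ 6.925208

2.6316, 6.9252


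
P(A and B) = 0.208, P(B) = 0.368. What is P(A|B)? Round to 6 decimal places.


P(A|B) = P(A and B) / P(B) = 0.208 / 0.368 = 13/23 ≈ 0.56521739

0.565217


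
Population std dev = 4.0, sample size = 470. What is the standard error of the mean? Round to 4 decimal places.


SE = sigma / sqrt(n)
sqrt(470) ≈ 21.679483
SE = 4.0 / 21.679483 ≈ 0.184506

0.1845


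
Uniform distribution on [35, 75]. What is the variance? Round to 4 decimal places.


Var = (b-a)^2 / 12
(b-a)^2 = (75 - 35)^2 = 1600
Var = 1600/12 ≈ 133.333333

133.3333


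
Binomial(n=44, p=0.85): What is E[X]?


E[X] = n*p = 44 * 0.85 = 37.4

37.4


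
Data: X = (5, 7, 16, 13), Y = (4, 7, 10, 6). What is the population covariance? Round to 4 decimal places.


Cov = (1/n)*sum((xi-xbar)(yi-ybar))
n = 4, xbar = 41/4 = 10.25, ybar = 27/4 = 6.75
sum((xi-xbar)(yi-ybar)) = 30.25
Cov = 30.25 / 4 = 7.5625

7.5625


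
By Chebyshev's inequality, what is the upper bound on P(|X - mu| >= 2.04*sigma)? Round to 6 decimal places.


P <= 1/k^2
k^2 = 2.04^2 = 4.1616
1/k^2 = 1 / 4.1616 = 625/2601 ≈ 0.24029220

0.240292


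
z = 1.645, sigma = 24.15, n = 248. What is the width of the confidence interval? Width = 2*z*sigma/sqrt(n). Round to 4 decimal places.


width = 2*z*sigma/sqrt(n)
2*z*sigma = 2 * 1.645 * 24.15 = 79.4535
sqrt(248) ≈ 15.748016
width = 79.4535 / 15.748016 ≈ 5.045302

5.0453


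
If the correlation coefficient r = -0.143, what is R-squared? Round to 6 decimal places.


R^2 = r^2 = (-0.143)^2 = 0.020449

0.020449


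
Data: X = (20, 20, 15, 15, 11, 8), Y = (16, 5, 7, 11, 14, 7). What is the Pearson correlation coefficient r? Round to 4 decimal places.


r = sum((xi-xbar)(yi-ybar)) / sqrt(sum((xi-xbar)^2) * sum((yi-ybar)^2))
n = 6, xbar = 89/6 ≈ 14.833333, ybar = 60/6 = 10
Sxy = sum((xi-xbar)(yi-ybar)) = 10
Sxx = sum((xi-xbar)^2) = 689/6 ≈ 114.833333
Syy = sum((yi-ybar)^2) = 96
sqrt(Sxx*Syy) ≈ 104.995238
r = Sxy / sqrt(Sxx*Syy) = 10 / 104.995238 ≈ 0.095242

0.0952


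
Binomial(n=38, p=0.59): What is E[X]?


E[X] = n*p = 38 * 0.59 = 22.42

22.42


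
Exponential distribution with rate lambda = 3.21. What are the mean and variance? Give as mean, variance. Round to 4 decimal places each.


mean = 1/lam, var = 1/lam^2
mean = 1 / 3.21 = 100/321 ≈ 0.311526
lam^2 = 3.21^2 = 10.3041
var = 1 / 10.3041 ≈ 0.097049

0.3115, 0.0970


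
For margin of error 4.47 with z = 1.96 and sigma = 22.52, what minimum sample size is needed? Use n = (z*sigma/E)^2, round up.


z*sigma/E = 1.96 * 22.52 / 4.47 ≈ 9.874541
(z*sigma/E)^2 ≈ 97.506568
round up: n = 98

98


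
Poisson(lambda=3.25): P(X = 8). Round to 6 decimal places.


P = e^(-lam) * lam^k / k!
e^(-3.25) ≈ 0.03877421
lam^k = 3.25^8 ≈ 12447.063004
k! = 8! = 40320
P = 0.03877421 * 12447.063004 / 40320 ≈ 0.011970

0.011970


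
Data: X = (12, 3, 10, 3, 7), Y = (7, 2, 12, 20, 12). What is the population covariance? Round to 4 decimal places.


Cov = (1/n)*sum((xi-xbar)(yi-ybar))
n = 5, xbar = 35/5 = 7, ybar = 53/5 = 10.6
sum((xi-xbar)(yi-ybar)) = -17
Cov = -17 / 5 = -3.4

-3.4000


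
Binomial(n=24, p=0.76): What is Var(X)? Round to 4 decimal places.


Var = n*p*(1-p) = 24 * 0.76 * 0.24 = 4.3776

4.3776


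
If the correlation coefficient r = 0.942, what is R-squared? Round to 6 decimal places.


R^2 = r^2 = (0.942)^2 = 0.887364

0.887364


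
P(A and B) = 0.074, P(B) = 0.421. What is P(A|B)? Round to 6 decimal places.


P(A|B) = P(A and B) / P(B) = 0.074 / 0.421 = 74/421 ≈ 0.17577197

0.175772


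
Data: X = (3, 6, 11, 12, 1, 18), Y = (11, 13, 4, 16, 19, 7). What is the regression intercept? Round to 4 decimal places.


a = ybar - b*xbar, where b = sum((xi-xbar)(yi-ybar)) / sum((xi-xbar)^2)
n = 6, xbar = 51/6 = 8.5, ybar = 70/6 = 35/3 ≈ 11.666667
Sxy = sum((xi-xbar)(yi-ybar)) = -103
Sxx = sum((xi-xbar)^2) = 201.5
b = Sxy / Sxx = -206/403 ≈ -0.511166
a = 11.666667 - (-0.511166) * 8.5 = 19358/1209 ≈ 16.011580

16.0116


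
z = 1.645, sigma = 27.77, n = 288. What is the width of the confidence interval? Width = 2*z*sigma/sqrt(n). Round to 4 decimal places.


width = 2*z*sigma/sqrt(n)
2*z*sigma = 2 * 1.645 * 27.77 = 91.3633
sqrt(288) ≈ 16.970563
width = 91.3633 / 16.970563 ≈ 5.383634

5.3836


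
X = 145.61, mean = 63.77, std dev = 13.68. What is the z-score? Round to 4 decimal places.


z = (X - mu) / sigma
X - mu = 145.61 - 63.77 = 81.84
z = 81.84 / 13.68 = 341/57 ≈ 5.982456

5.9825


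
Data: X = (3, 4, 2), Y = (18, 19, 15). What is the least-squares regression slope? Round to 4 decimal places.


b = sum((xi-xbar)(yi-ybar)) / sum((xi-xbar)^2)
n = 3, xbar = 9/3 = 3, ybar = 52/3 ≈ 17.333333
Sxy = sum((xi-xbar)(yi-ybar)) = 4
Sxx = sum((xi-xbar)^2) = 2
b = Sxy / Sxx = 2

2.0000


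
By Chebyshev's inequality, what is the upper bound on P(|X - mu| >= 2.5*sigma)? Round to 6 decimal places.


P <= 1/k^2
k^2 = 2.5^2 = 6.25
1/k^2 = 1 / 6.25 = 0.16

0.160000


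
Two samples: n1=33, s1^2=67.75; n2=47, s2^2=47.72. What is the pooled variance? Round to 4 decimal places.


sp^2 = ((n1-1)*s1^2 + (n2-1)*s2^2)/(n1+n2-2)
(n1-1)*s1^2 = 32 * 67.75 = 2168
(n2-1)*s2^2 = 46 * 47.72 = 2195.12
numerator = 2168 + 2195.12 = 4363.12
n1+n2-2 = 78
sp^2 = 4363.12 / 78 = 54539/975 ≈ 55.937436

55.9374


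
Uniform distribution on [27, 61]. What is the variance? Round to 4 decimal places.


Var = (b-a)^2 / 12
(b-a)^2 = (61 - 27)^2 = 1156
Var = 1156/12 ≈ 96.333333

96.3333


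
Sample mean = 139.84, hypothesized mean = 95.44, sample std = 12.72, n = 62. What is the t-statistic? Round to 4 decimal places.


t = (xbar - mu0) / (s/sqrt(n))
xbar - mu0 = 139.84 - 95.44 = 44.4
sqrt(62) ≈ 7.87400787
s/sqrt(n) = 12.72 / 7.87400787 ≈ 1.61544162
t = 44.4 / 1.61544162 ≈ 27.484744

27.4847


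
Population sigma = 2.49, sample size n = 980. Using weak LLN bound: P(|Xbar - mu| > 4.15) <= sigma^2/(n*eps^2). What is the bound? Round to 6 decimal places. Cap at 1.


bound = min(1, sigma^2/(n*eps^2))
sigma^2 = 2.49^2 = 6.2001
n*eps^2 = 980 * 4.15^2 = 980 * 17.2225 = 16878.05
sigma^2/(n*eps^2) = 6.2001 / 16878.05 ≈ 0.00036735

0.000367


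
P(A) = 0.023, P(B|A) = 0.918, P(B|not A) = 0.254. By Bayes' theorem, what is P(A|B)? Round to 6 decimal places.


P(A|B) = P(B|A)*P(A) / P(B), P(B) = P(B|A)*P(A) + P(B|not A)*P(not A)
P(B|A)*P(A) = 0.918 * 0.023 = 0.021114
P(B|not A)*P(not A) = 0.254 * 0.977 = 0.248158
P(B) = 0.021114 + 0.248158 = 0.269272
P(A|B) = 0.021114 / 0.269272 ≈ 0.07841142

0.078411


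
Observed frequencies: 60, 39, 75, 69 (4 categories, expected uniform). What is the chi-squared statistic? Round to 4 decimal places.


chi2 = sum((O-E)^2/E), E = total/4
total = 243, E = 243/4 = 60.75
(60 - 60.75)^2 / 60.75 = 0.5625 / 60.75 = 1/108 ≈ 0.009259
(39 - 60.75)^2 / 60.75 = 473.0625 / 60.75 = 841/108 ≈ 7.787037
(75 - 60.75)^2 / 60.75 = 203.0625 / 60.75 = 361/108 ≈ 3.342593
(69 - 60.75)^2 / 60.75 = 68.0625 / 60.75 = 121/108 ≈ 1.120370
chi2 = 331/27 ≈ 12.259259

12.2593


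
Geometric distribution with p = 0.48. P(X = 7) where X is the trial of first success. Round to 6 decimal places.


P = (1-p)^(k-1) * p
(1-p)^(k-1) = 0.52^6 ≈ 0.01977061
P = 0.01977061 * 0.48 ≈ 0.009489893

0.009490


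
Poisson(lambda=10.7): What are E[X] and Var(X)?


E[X] = Var(X) = lambda = 10.7

10.7, 10.7


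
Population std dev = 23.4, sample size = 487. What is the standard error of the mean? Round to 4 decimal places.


SE = sigma / sqrt(n)
sqrt(487) ≈ 22.068076
SE = 23.4 / 22.068076 ≈ 1.060355

1.0604


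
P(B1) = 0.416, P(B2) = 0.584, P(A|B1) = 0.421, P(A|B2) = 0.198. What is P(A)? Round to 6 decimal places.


P(A) = P(A|B1)*P(B1) + P(A|B2)*P(B2)
P(A|B1)*P(B1) = 0.421 * 0.416 = 0.175136
P(A|B2)*P(B2) = 0.198 * 0.584 = 0.115632
P(A) = 0.175136 + 0.115632 = 0.290768

0.290768


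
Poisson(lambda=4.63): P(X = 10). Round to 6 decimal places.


P = e^(-lam) * lam^k / k!
e^(-4.63) ≈ 0.009754759
lam^k = 4.63^10 ≈ 4526993.909212
k! = 10! = 3628800
P = 0.009754759 * 4526993.909212 / 3628800 ≈ 0.012169

0.012169


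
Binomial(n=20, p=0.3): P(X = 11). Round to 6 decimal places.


P = C(n,k) * p^k * (1-p)^(n-k)
C(20,11) = 167960
p^k = 0.3^11 = 0.00000177147
(1-p)^(n-k) = 0.7^9 ≈ 0.04035361
P = 167960 * 0.00000177147 * 0.04035361 ≈ 0.012007

0.012007


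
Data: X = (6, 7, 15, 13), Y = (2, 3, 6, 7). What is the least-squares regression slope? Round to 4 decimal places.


b = sum((xi-xbar)(yi-ybar)) / sum((xi-xbar)^2)
n = 4, xbar = 41/4 = 10.25, ybar = 18/4 = 4.5
Sxy = sum((xi-xbar)(yi-ybar)) = 29.5
Sxx = sum((xi-xbar)^2) = 58.75
b = Sxy / Sxx = 118/235 ≈ 0.502128

0.5021


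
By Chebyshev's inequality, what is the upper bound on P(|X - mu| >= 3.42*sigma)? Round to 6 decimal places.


P <= 1/k^2
k^2 = 3.42^2 = 11.6964
1/k^2 = 1 / 11.6964 ≈ 0.08549639

0.085496


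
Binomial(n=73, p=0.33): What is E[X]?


E[X] = n*p = 73 * 0.33 = 24.09

24.09


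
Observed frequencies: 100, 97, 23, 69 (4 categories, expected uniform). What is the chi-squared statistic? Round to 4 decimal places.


chi2 = sum((O-E)^2/E), E = total/4
total = 289, E = 289/4 = 72.25
(100 - 72.25)^2 / 72.25 = 770.0625 / 72.25 = 12321/1156 ≈ 10.658304
(97 - 72.25)^2 / 72.25 = 612.5625 / 72.25 = 9801/1156 ≈ 8.478374
(23 - 72.25)^2 / 72.25 = 2425.5625 / 72.25 = 38809/1156 ≈ 33.571799
(69 - 72.25)^2 / 72.25 = 10.5625 / 72.25 = 169/1156 ≈ 0.146194
chi2 = 15275/289 ≈ 52.854671

52.8547


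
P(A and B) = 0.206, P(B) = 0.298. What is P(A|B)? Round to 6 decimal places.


P(A|B) = P(A and B) / P(B) = 0.206 / 0.298 = 103/149 ≈ 0.69127517

0.691275


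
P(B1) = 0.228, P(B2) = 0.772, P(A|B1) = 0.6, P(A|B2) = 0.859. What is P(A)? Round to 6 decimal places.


P(A) = P(A|B1)*P(B1) + P(A|B2)*P(B2)
P(A|B1)*P(B1) = 0.6 * 0.228 = 0.1368
P(A|B2)*P(B2) = 0.859 * 0.772 = 0.663148
P(A) = 0.1368 + 0.663148 = 0.799948

0.799948


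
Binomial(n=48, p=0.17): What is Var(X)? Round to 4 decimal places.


Var = n*p*(1-p) = 48 * 0.17 * 0.83 = 6.7728

6.7728


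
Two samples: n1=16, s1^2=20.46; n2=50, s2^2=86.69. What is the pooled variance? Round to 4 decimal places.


sp^2 = ((n1-1)*s1^2 + (n2-1)*s2^2)/(n1+n2-2)
(n1-1)*s1^2 = 15 * 20.46 = 306.9
(n2-1)*s2^2 = 49 * 86.69 = 4247.81
numerator = 306.9 + 4247.81 = 4554.71
n1+n2-2 = 64
sp^2 = 4554.71 / 64 = 455471/6400 ≈ 71.167344

71.1673


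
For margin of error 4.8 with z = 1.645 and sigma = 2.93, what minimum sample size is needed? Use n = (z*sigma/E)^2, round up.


z*sigma/E = 1.645 * 2.93 / 4.8 ≈ 1.004135
(z*sigma/E)^2 ≈ 1.008288
round up: n = 2

2


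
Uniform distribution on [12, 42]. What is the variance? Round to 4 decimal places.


Var = (b-a)^2 / 12
(b-a)^2 = (42 - 12)^2 = 900
Var = 900/12 = 75

75.0000


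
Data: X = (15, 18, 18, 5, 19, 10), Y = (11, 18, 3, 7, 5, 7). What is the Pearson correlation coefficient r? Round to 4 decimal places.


r = sum((xi-xbar)(yi-ybar)) / sqrt(sum((xi-xbar)^2) * sum((yi-ybar)^2))
n = 6, xbar = 85/6 ≈ 14.166667, ybar = 51/6 = 8.5
Sxy = sum((xi-xbar)(yi-ybar)) = 20.5
Sxx = sum((xi-xbar)^2) = 929/6 ≈ 154.833333
Syy = sum((yi-ybar)^2) = 143.5
sqrt(Sxx*Syy) ≈ 149.058993
r = Sxy / sqrt(Sxx*Syy) = 20.5 / 149.058993 ≈ 0.137529

0.1375


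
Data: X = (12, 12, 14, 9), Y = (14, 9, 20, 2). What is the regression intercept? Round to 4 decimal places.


a = ybar - b*xbar, where b = sum((xi-xbar)(yi-ybar)) / sum((xi-xbar)^2)
n = 4, xbar = 47/4 = 11.75, ybar = 45/4 = 11.25
Sxy = sum((xi-xbar)(yi-ybar)) = 45.25
Sxx = sum((xi-xbar)^2) = 12.75
b = Sxy / Sxx = 181/51 ≈ 3.549020
a = 11.25 - 3.549020 * 11.75 = -1553/51 ≈ -30.450980

-30.4510


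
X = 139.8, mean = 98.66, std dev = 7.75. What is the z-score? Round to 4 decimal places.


z = (X - mu) / sigma
X - mu = 139.8 - 98.66 = 41.14
z = 41.14 / 7.75 = 4114/775 ≈ 5.308387

5.3084


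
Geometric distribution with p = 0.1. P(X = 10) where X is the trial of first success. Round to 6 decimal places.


P = (1-p)^(k-1) * p
(1-p)^(k-1) = 0.9^9 ≈ 0.3874205
P = 0.3874205 * 0.1 ≈ 0.03874205

0.038742


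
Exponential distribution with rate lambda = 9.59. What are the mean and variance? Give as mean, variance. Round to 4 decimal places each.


mean = 1/lam, var = 1/lam^2
mean = 1 / 9.59 = 100/959 ≈ 0.104275
lam^2 = 9.59^2 = 91.9681
var = 1 / 91.9681 ≈ 0.010873

0.1043, 0.0109
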